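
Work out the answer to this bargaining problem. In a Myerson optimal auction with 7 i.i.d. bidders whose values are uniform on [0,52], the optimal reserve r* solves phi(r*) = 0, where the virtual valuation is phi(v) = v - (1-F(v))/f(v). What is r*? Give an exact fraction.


Step 1: For U[0,52], F(v) = v/52 and f(v) = 1/52
Step 2: phi(v) = v - (1 - v/52)/(1/52) = v - (52 - v) = 2v - 52
Step 3: Set phi(r*) = 0: 2r* - 52 = 0
Step 4: r* = 52/2 = 26 (the number of bidders n = 7 does not enter)

26


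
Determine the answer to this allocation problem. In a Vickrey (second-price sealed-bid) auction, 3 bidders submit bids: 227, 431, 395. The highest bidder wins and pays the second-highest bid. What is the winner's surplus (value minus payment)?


Step 1: Sort bids in descending order: 431, 395, 227
Step 2: The winning bid is the highest: 431
Step 3: The payment equals the second-highest bid: 395
Step 4: Surplus = winner's bid - payment = 431 - 395 = 36

36


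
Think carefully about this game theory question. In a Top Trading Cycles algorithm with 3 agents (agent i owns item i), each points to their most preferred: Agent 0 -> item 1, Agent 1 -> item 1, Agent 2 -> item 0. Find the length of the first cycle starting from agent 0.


Step 1: Trace the pointer graph from agent 0: 0 -> 1 -> 1
Step 2: A cycle is detected when we revisit agent 1
Step 3: The cycle is: 1 -> 1
Step 4: Cycle length = 1

1


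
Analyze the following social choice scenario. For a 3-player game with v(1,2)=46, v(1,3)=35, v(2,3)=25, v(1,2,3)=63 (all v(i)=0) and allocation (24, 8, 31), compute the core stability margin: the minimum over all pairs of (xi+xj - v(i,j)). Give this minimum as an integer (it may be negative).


Step 1: Slack for coalition (1,2): x1+x2 - v12 = 32 - 46 = -14
Step 2: Slack for coalition (1,3): x1+x3 - v13 = 55 - 35 = 20
Step 3: Slack for coalition (2,3): x2+x3 - v23 = 39 - 25 = 14
Step 4: Minimum slack = min(-14, 20, 14) = -14, attained by (1,2); coalition (1,2) can block (slack < 0), so the allocation is not in the core

-14


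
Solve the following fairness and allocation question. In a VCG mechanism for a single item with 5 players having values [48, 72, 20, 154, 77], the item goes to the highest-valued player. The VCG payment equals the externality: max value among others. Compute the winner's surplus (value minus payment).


Step 1: The winner is the agent with the highest value: agent 3 with value 154
Step 2: Values of other agents: [48, 72, 20, 77]
Step 3: VCG payment = max of others' values = 77
Step 4: Surplus = 154 - 77 = 77

77


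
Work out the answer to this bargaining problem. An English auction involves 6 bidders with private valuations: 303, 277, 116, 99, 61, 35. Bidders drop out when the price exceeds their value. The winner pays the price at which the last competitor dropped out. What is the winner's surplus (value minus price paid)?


Step 1: Identify the highest value: 303
Step 2: Identify the second-highest value: 277
Step 3: The final price = second-highest value = 277
Step 4: Surplus = 303 - 277 = 26

26


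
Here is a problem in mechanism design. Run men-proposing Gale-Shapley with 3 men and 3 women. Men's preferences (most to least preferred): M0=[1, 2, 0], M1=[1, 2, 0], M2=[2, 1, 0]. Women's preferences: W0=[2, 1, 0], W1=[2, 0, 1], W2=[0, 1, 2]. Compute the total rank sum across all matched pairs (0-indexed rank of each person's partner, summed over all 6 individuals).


Step 1: Run Gale-Shapley (men propose, women hold best offer):
  M0 proposes to W1; she accepts
  M1 proposes to W1; rejected
  M1 proposes to W2; she accepts
  M2 proposes to W2; rejected
  M2 proposes to W1; she switches from M0
  M0 proposes to W2; she switches from M1
  M1 proposes to W0; she accepts
Step 2: Final matching: W0-M1, W1-M2, W2-M0
Step 3: 0-indexed ranks (man's rank of his match, then woman's): 2 + 1 + 1 + 0 + 1 + 0
Step 4: Total rank sum = 5

5


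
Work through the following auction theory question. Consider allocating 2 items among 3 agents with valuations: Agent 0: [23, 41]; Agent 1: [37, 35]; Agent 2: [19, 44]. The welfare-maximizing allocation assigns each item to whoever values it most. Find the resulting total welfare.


Step 1: For each item, find the maximum value among all agents.
Step 2: Item 0 -> Agent 1 (value 37)
Step 3: Item 1 -> Agent 2 (value 44)
Step 4: Total welfare = 37 + 44 = 81

81


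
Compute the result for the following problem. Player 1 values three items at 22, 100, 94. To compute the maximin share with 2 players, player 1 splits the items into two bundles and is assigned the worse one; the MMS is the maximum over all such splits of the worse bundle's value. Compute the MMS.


Step 1: Item values = 22, 100, 94
Step 2: Enumerate all 2-bundle partitions and take the smaller bundle:
  Partition 1: {22} vs {100,94} -> bundles 22, 194; min = 22
  Partition 2: {100} vs {22,94} -> bundles 100, 116; min = 100
  Partition 3: {94} vs {22,100} -> bundles 94, 122; min = 94
Step 3: MMS = max(22, 100, 94) = 100

100


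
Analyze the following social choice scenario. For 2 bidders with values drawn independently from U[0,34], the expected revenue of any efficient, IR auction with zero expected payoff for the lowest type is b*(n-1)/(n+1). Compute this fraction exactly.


Step 1: By Revenue Equivalence, expected revenue = b*(n-1)/(n+1)
Step 2: Substituting n = 2, b = 34
Step 3: Revenue = 34*(2-1)/(2+1) = 34*1/3
Step 4: Revenue = 34/3

34/3


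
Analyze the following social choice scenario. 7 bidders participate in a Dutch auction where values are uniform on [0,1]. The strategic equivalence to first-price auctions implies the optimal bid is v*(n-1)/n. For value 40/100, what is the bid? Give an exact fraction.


Step 1: Dutch auctions are strategically equivalent to first-price auctions
Step 2: The equilibrium bid is b(v) = v*(n-1)/n
Step 3: b = 2/5 * 6/7
Step 4: b = 12/35

12/35


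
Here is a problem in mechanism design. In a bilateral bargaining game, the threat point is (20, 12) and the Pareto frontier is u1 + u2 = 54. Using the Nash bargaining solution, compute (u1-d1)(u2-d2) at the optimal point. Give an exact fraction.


Step 1: The Nash solution splits surplus symmetrically above the disagreement point
Step 2: u1 = (total + d1 - d2)/2 = (54 + 20 - 12)/2 = 31
Step 3: u2 = (total - d1 + d2)/2 = (54 - 20 + 12)/2 = 23
Step 4: Nash product = (31 - 20) * (23 - 12)
Step 5: = 11 * 11 = 121

121


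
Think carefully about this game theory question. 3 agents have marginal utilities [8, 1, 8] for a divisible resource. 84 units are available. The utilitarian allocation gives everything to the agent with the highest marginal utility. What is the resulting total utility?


Step 1: The marginal utilities are [8, 1, 8]
Step 2: The highest marginal utility is 8
Step 3: All 84 units go to that agent
Step 4: Total utility = 8 * 84 = 672

672


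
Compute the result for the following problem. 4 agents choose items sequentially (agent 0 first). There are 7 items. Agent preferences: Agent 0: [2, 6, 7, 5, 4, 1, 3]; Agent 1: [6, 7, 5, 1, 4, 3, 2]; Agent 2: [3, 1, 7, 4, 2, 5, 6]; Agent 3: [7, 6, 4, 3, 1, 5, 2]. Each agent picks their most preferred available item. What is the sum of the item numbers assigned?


Step 1: Agent 0 picks item 2
Step 2: Agent 1 picks item 6
Step 3: Agent 2 picks item 3
Step 4: Agent 3 picks item 7
Step 5: Sum = 2 + 6 + 3 + 7 = 18

18


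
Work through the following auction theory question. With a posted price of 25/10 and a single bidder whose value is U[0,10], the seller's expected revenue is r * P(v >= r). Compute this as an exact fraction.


Step 1: Posted price r = 5/2, value support [0,10]
Step 2: P(v >= r) = (10 - 5/2)/10 = 3/4
Step 3: Expected revenue = r * P(v >= r) = 5/2 * 3/4
Step 4: Revenue = 15/8

15/8


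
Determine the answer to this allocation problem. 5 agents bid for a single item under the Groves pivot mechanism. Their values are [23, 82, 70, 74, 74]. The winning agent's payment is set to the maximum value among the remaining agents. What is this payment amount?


Step 1: The efficient winner is agent 1 with value 82
Step 2: Other agents' values: [23, 70, 74, 74]
Step 3: Pivot payment = max(others) = 74
Step 4: The winner pays 74

74


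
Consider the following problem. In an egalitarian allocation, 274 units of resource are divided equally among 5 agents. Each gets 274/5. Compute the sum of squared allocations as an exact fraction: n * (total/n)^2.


Step 1: Each agent's share = 274/5
Step 2: Square of each share = (274/5)^2 = 75076/25
Step 3: Sum of squares = 5 * 75076/25 = 75076/5

75076/5


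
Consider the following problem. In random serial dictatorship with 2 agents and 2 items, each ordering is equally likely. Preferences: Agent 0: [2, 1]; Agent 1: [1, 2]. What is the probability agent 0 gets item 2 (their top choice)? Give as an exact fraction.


Step 1: Agent 0 wants item 2
Step 2: There are 2 possible orderings of agents
Step 3: In 2 orderings, agent 0 gets item 2
Step 4: Probability = 2/2 = 1

1


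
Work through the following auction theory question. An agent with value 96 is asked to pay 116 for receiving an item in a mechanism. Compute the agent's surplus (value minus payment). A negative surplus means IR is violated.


Step 1: Surplus = value - payment = 96 - 116 = -20
Step 2: IR is violated (surplus < 0)

-20


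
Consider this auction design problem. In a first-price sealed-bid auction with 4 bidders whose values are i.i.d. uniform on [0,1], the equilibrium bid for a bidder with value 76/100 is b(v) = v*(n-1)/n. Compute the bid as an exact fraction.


Step 1: The symmetric BNE bidding function is b(v) = v * (n-1) / n
Step 2: Substitute v = 19/25 and n = 4
Step 3: b = 19/25 * 3/4
Step 4: b = 57/100

57/100


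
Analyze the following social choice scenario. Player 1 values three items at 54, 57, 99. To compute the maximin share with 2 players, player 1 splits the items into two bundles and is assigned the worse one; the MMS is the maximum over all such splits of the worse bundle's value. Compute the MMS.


Step 1: Item values = 54, 57, 99
Step 2: Enumerate all 2-bundle partitions and take the smaller bundle:
  Partition 1: {54} vs {57,99} -> bundles 54, 156; min = 54
  Partition 2: {57} vs {54,99} -> bundles 57, 153; min = 57
  Partition 3: {99} vs {54,57} -> bundles 99, 111; min = 99
Step 3: MMS = max(54, 57, 99) = 99

99


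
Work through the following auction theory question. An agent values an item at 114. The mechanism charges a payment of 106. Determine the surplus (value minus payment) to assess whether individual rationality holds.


Step 1: Surplus = value - payment = 114 - 106 = 8
Step 2: IR is satisfied (surplus >= 0)

8


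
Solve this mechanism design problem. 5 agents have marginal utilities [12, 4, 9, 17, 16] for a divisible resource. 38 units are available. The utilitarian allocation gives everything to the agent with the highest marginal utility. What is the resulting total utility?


Step 1: The marginal utilities are [12, 4, 9, 17, 16]
Step 2: The highest marginal utility is 17
Step 3: All 38 units go to that agent
Step 4: Total utility = 17 * 38 = 646

646


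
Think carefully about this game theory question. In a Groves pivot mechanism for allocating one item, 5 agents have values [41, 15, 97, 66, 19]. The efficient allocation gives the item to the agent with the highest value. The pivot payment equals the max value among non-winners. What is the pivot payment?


Step 1: The efficient winner is agent 2 with value 97
Step 2: Other agents' values: [41, 15, 66, 19]
Step 3: Pivot payment = max(others) = 66
Step 4: The winner pays 66

66


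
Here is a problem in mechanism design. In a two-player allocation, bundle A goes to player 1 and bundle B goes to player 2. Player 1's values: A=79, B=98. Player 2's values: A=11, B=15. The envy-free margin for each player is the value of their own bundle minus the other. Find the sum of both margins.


Step 1: Player 1's margin = v1(A) - v1(B) = 79 - 98 = -19
Step 2: Player 2's margin = v2(B) - v2(A) = 15 - 11 = 4
Step 3: Total margin = -19 + 4 = -15

-15


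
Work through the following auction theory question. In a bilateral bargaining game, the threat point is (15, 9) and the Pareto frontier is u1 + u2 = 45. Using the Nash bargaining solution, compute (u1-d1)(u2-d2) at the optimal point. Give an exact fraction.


Step 1: The Nash solution splits surplus symmetrically above the disagreement point
Step 2: u1 = (total + d1 - d2)/2 = (45 + 15 - 9)/2 = 51/2
Step 3: u2 = (total - d1 + d2)/2 = (45 - 15 + 9)/2 = 39/2
Step 4: Nash product = (51/2 - 15) * (39/2 - 9)
Step 5: = 21/2 * 21/2 = 441/4

441/4


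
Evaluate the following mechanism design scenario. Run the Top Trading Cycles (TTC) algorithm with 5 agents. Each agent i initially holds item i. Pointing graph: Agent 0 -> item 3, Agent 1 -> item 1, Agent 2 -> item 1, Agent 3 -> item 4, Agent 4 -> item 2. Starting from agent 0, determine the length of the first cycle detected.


Step 1: Trace the pointer graph from agent 0: 0 -> 3 -> 4 -> 2 -> 1 -> 1
Step 2: A cycle is detected when we revisit agent 1
Step 3: The cycle is: 1 -> 1
Step 4: Cycle length = 1

1


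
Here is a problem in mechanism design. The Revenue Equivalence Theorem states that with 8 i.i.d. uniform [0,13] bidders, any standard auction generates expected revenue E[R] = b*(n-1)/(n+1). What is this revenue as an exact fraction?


Step 1: By Revenue Equivalence, expected revenue = b*(n-1)/(n+1)
Step 2: Substituting n = 8, b = 13
Step 3: Revenue = 13*(8-1)/(8+1) = 13*7/9
Step 4: Revenue = 91/9

91/9


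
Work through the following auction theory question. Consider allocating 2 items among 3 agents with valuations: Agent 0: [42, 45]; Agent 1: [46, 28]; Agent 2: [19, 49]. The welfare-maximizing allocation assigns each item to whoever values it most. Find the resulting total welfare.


Step 1: For each item, find the maximum value among all agents.
Step 2: Item 0 -> Agent 1 (value 46)
Step 3: Item 1 -> Agent 2 (value 49)
Step 4: Total welfare = 46 + 49 = 95

95


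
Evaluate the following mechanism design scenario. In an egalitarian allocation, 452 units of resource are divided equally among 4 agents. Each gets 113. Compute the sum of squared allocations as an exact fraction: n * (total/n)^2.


Step 1: Each agent's share = 452/4 = 113
Step 2: Square of each share = (113)^2 = 12769
Step 3: Sum of squares = 4 * 12769 = 51076

51076


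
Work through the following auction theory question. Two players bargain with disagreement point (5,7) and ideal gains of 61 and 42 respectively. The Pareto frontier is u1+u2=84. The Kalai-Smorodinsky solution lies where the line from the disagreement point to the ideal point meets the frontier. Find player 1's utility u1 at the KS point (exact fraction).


Step 1: At the KS point, (u1-d1)/r1 = (u2-d2)/r2 = t and u1+u2 = 84
Step 2: u1 = d1 + r1*t and u2 = d2 + r2*t, so (d1 + r1*t) + (d2 + r2*t) = 84
Step 3: t = (84 - 5 - 7)/(61 + 42) = 72/103
Step 4: u1 = d1 + r1*t = 5 + 61 * 72/103 = 4907/103
Step 5: (Check: u2 = d2 + r2*t = 3745/103; u1+u2 = 4907/103 + 3745/103 = 84, on the frontier.)

4907/103


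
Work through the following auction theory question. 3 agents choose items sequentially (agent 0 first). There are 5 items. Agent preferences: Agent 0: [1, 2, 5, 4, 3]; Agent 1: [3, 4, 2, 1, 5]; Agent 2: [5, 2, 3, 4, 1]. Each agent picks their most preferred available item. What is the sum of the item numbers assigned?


Step 1: Agent 0 picks item 1
Step 2: Agent 1 picks item 3
Step 3: Agent 2 picks item 5
Step 4: Sum = 1 + 3 + 5 = 9

9


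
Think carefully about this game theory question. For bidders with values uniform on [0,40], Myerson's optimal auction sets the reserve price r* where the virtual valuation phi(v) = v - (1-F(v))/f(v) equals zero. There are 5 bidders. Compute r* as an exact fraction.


Step 1: For U[0,40], F(v) = v/40 and f(v) = 1/40
Step 2: phi(v) = v - (1 - v/40)/(1/40) = v - (40 - v) = 2v - 40
Step 3: Set phi(r*) = 0: 2r* - 40 = 0
Step 4: r* = 40/2 = 20 (the number of bidders n = 5 does not enter)

20


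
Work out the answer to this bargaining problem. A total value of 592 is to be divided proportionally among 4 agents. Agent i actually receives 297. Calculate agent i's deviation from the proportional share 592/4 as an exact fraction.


Step 1: Proportional share = 592/4 = 148
Step 2: Agent's actual allocation = 297
Step 3: Excess = 297 - 148 = 149

149


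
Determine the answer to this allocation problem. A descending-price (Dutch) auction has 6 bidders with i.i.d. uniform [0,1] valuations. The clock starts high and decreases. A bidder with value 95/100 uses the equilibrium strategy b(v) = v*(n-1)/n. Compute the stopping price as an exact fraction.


Step 1: Dutch auctions are strategically equivalent to first-price auctions
Step 2: The equilibrium bid is b(v) = v*(n-1)/n
Step 3: b = 19/20 * 5/6
Step 4: b = 19/24

19/24


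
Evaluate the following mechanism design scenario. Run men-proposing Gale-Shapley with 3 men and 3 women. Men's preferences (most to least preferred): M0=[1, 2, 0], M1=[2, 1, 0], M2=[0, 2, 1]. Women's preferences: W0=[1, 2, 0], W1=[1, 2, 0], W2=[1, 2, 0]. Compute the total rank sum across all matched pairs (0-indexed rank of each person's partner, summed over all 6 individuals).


Step 1: Run Gale-Shapley (men propose, women hold best offer):
  M0 proposes to W1; she accepts
  M1 proposes to W2; she accepts
  M2 proposes to W0; she accepts
Step 2: Final matching: W0-M2, W1-M0, W2-M1
Step 3: 0-indexed ranks (man's rank of his match, then woman's): 0 + 1 + 0 + 2 + 0 + 0
Step 4: Total rank sum = 3

3


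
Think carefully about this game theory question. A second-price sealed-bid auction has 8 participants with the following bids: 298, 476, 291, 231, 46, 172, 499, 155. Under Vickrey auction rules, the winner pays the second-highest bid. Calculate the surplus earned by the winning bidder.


Step 1: Sort bids in descending order: 499, 476, 298, 291, 231, 172, 155, 46
Step 2: The winning bid is the highest: 499
Step 3: The payment equals the second-highest bid: 476
Step 4: Surplus = winner's bid - payment = 499 - 476 = 23

23


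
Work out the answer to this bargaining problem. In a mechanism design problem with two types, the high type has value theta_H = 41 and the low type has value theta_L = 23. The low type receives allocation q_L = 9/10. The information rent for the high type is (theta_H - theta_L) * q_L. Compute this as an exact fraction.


Step 1: theta_H - theta_L = 41 - 23 = 18
Step 2: Information rent = (theta_H - theta_L) * q_L
Step 3: = 18 * 9/10
Step 4: = 81/5

81/5


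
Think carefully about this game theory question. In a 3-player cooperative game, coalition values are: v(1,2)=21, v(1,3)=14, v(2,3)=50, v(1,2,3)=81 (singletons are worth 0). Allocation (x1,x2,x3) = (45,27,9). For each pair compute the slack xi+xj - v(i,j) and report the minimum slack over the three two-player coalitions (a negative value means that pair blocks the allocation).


Step 1: Slack for coalition (1,2): x1+x2 - v12 = 72 - 21 = 51
Step 2: Slack for coalition (1,3): x1+x3 - v13 = 54 - 14 = 40
Step 3: Slack for coalition (2,3): x2+x3 - v23 = 36 - 50 = -14
Step 4: Minimum slack = min(51, 40, -14) = -14, attained by (2,3); coalition (2,3) can block (slack < 0), so the allocation is not in the core

-14


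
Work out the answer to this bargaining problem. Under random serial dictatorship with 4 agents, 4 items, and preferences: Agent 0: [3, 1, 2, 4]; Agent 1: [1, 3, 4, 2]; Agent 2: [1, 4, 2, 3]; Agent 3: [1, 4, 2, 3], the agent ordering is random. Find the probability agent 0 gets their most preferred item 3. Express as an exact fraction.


Step 1: Agent 0 wants item 3
Step 2: There are 24 possible orderings of agents
Step 3: In 18 orderings, agent 0 gets item 3
Step 4: Probability = 18/24 = 3/4

3/4


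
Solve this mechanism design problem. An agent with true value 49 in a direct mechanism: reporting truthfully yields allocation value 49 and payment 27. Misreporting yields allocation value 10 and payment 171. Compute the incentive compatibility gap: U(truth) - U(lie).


Step 1: U(truth) = value - payment = 49 - 27 = 22
Step 2: U(lie) = allocation - payment = 10 - 171 = -161
Step 3: IC gap = 22 - (-161) = 183

183


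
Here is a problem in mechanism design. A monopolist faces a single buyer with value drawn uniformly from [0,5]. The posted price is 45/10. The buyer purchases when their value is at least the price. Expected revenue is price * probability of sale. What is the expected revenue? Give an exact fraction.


Step 1: Posted price r = 9/2, value support [0,5]
Step 2: P(v >= r) = (5 - 9/2)/5 = 1/10
Step 3: Expected revenue = r * P(v >= r) = 9/2 * 1/10
Step 4: Revenue = 9/20

9/20


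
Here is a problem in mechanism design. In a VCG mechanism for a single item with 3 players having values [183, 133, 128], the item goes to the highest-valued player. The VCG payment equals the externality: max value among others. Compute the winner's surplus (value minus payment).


Step 1: The winner is the agent with the highest value: agent 0 with value 183
Step 2: Values of other agents: [133, 128]
Step 3: VCG payment = max of others' values = 133
Step 4: Surplus = 183 - 133 = 50

50


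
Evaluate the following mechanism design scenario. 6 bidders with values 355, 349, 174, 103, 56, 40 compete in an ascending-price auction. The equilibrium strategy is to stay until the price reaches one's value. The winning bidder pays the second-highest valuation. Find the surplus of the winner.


Step 1: Identify the highest value: 355
Step 2: Identify the second-highest value: 349
Step 3: The final price = second-highest value = 349
Step 4: Surplus = 355 - 349 = 6

6


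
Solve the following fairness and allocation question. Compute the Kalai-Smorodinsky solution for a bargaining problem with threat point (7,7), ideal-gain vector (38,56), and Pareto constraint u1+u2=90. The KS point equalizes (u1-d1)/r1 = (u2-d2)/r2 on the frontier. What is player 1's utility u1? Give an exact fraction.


Step 1: At the KS point, (u1-d1)/r1 = (u2-d2)/r2 = t and u1+u2 = 90
Step 2: u1 = d1 + r1*t and u2 = d2 + r2*t, so (d1 + r1*t) + (d2 + r2*t) = 90
Step 3: t = (90 - 7 - 7)/(38 + 56) = 76/94 = 38/47
Step 4: u1 = d1 + r1*t = 7 + 38 * 38/47 = 1773/47
Step 5: (Check: u2 = d2 + r2*t = 2457/47; u1+u2 = 1773/47 + 2457/47 = 90, on the frontier.)

1773/47


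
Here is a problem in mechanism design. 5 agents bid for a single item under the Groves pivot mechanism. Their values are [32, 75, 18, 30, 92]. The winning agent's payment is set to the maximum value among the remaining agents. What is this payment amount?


Step 1: The efficient winner is agent 4 with value 92
Step 2: Other agents' values: [32, 75, 18, 30]
Step 3: Pivot payment = max(others) = 75
Step 4: The winner pays 75

75


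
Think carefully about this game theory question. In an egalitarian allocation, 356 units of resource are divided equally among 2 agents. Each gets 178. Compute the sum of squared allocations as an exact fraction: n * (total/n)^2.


Step 1: Each agent's share = 356/2 = 178
Step 2: Square of each share = (178)^2 = 31684
Step 3: Sum of squares = 2 * 31684 = 63368

63368


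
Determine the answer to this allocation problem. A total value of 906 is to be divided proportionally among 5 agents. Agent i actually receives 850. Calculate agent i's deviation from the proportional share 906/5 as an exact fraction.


Step 1: Proportional share = 906/5
Step 2: Agent's actual allocation = 850
Step 3: Excess = 850 - 906/5 = 3344/5

3344/5


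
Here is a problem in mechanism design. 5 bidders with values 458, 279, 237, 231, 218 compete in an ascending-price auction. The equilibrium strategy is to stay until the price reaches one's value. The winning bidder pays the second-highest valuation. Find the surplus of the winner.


Step 1: Identify the highest value: 458
Step 2: Identify the second-highest value: 279
Step 3: The final price = second-highest value = 279
Step 4: Surplus = 458 - 279 = 179

179


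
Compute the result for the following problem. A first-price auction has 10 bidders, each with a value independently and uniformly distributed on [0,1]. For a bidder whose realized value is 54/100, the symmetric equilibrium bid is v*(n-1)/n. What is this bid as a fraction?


Step 1: The symmetric BNE bidding function is b(v) = v * (n-1) / n
Step 2: Substitute v = 27/50 and n = 10
Step 3: b = 27/50 * 9/10
Step 4: b = 243/500

243/500


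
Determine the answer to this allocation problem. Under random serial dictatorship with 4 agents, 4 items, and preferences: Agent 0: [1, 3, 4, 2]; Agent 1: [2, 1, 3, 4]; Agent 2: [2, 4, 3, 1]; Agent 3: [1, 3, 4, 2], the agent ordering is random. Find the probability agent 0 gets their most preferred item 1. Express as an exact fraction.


Step 1: Agent 0 wants item 1
Step 2: There are 24 possible orderings of agents
Step 3: In 11 orderings, agent 0 gets item 1
Step 4: Probability = 11/24

11/24


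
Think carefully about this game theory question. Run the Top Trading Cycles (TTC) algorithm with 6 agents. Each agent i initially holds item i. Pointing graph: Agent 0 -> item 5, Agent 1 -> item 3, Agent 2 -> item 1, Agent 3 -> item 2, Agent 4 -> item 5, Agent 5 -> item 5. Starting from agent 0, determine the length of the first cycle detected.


Step 1: Trace the pointer graph from agent 0: 0 -> 5 -> 5
Step 2: A cycle is detected when we revisit agent 5
Step 3: The cycle is: 5 -> 5
Step 4: Cycle length = 1

1


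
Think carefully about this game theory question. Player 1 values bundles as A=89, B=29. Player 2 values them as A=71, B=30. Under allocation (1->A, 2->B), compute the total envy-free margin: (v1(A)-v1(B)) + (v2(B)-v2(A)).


Step 1: Player 1's margin = v1(A) - v1(B) = 89 - 29 = 60
Step 2: Player 2's margin = v2(B) - v2(A) = 30 - 71 = -41
Step 3: Total margin = 60 + -41 = 19

19


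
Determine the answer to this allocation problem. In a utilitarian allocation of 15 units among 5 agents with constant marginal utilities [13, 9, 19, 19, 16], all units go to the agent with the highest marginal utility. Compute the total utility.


Step 1: The marginal utilities are [13, 9, 19, 19, 16]
Step 2: The highest marginal utility is 19
Step 3: All 15 units go to that agent
Step 4: Total utility = 19 * 15 = 285

285


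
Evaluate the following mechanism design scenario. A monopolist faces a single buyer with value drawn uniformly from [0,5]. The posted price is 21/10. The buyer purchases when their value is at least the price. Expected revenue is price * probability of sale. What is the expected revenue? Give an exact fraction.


Step 1: Posted price r = 21/10, value support [0,5]
Step 2: P(v >= r) = (5 - 21/10)/5 = 29/50
Step 3: Expected revenue = r * P(v >= r) = 21/10 * 29/50
Step 4: Revenue = 609/500

609/500


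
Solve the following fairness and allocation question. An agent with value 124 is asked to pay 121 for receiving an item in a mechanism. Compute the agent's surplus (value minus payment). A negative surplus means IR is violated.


Step 1: Surplus = value - payment = 124 - 121 = 3
Step 2: IR is satisfied (surplus >= 0)

3


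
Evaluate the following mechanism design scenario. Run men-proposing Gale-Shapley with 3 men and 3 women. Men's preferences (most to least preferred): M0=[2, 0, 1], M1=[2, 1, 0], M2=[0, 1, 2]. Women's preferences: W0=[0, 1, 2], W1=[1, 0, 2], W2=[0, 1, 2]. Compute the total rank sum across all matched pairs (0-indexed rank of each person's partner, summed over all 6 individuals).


Step 1: Run Gale-Shapley (men propose, women hold best offer):
  M0 proposes to W2; she accepts
  M1 proposes to W2; rejected
  M1 proposes to W1; she accepts
  M2 proposes to W0; she accepts
Step 2: Final matching: W0-M2, W1-M1, W2-M0
Step 3: 0-indexed ranks (man's rank of his match, then woman's): 0 + 2 + 1 + 0 + 0 + 0
Step 4: Total rank sum = 3

3


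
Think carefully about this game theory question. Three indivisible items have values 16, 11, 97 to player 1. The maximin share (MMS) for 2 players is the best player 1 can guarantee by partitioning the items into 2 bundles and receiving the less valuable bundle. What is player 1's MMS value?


Step 1: Item values = 16, 11, 97
Step 2: Enumerate all 2-bundle partitions and take the smaller bundle:
  Partition 1: {16} vs {11,97} -> bundles 16, 108; min = 16
  Partition 2: {11} vs {16,97} -> bundles 11, 113; min = 11
  Partition 3: {97} vs {16,11} -> bundles 97, 27; min = 27
Step 3: MMS = max(16, 11, 27) = 27

27


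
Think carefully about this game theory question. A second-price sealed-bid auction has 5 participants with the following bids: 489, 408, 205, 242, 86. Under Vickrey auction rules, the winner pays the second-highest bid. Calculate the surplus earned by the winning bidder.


Step 1: Sort bids in descending order: 489, 408, 242, 205, 86
Step 2: The winning bid is the highest: 489
Step 3: The payment equals the second-highest bid: 408
Step 4: Surplus = winner's bid - payment = 489 - 408 = 81

81


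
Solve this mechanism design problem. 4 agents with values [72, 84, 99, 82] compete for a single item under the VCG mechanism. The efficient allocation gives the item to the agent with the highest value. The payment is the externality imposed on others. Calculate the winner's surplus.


Step 1: The winner is the agent with the highest value: agent 2 with value 99
Step 2: Values of other agents: [72, 84, 82]
Step 3: VCG payment = max of others' values = 84
Step 4: Surplus = 99 - 84 = 15

15


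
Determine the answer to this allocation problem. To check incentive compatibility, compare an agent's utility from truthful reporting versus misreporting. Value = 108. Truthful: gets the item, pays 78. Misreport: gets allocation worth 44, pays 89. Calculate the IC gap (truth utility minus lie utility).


Step 1: U(truth) = value - payment = 108 - 78 = 30
Step 2: U(lie) = allocation - payment = 44 - 89 = -45
Step 3: IC gap = 30 - (-45) = 75

75


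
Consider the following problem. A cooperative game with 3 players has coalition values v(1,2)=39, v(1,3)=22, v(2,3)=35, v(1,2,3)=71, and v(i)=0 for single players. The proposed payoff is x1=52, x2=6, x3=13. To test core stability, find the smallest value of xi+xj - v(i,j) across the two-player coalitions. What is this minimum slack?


Step 1: Slack for coalition (1,2): x1+x2 - v12 = 58 - 39 = 19
Step 2: Slack for coalition (1,3): x1+x3 - v13 = 65 - 22 = 43
Step 3: Slack for coalition (2,3): x2+x3 - v23 = 19 - 35 = -16
Step 4: Minimum slack = min(19, 43, -16) = -16, attained by (2,3); coalition (2,3) can block (slack < 0), so the allocation is not in the core

-16


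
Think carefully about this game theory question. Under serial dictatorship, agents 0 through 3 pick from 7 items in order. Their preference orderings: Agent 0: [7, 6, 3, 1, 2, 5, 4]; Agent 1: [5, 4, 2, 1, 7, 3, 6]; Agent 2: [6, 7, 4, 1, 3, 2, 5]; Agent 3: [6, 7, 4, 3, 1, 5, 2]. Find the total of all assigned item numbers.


Step 1: Agent 0 picks item 7
Step 2: Agent 1 picks item 5
Step 3: Agent 2 picks item 6
Step 4: Agent 3 picks item 4
Step 5: Sum = 7 + 5 + 6 + 4 = 22

22


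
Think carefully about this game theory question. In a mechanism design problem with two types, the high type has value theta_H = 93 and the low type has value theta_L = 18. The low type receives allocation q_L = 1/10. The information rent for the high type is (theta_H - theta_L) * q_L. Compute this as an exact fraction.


Step 1: theta_H - theta_L = 93 - 18 = 75
Step 2: Information rent = (theta_H - theta_L) * q_L
Step 3: = 75 * 1/10
Step 4: = 15/2

15/2


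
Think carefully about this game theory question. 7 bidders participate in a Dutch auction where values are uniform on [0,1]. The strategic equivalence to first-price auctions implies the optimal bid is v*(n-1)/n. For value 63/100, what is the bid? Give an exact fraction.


Step 1: Dutch auctions are strategically equivalent to first-price auctions
Step 2: The equilibrium bid is b(v) = v*(n-1)/n
Step 3: b = 63/100 * 6/7
Step 4: b = 27/50

27/50


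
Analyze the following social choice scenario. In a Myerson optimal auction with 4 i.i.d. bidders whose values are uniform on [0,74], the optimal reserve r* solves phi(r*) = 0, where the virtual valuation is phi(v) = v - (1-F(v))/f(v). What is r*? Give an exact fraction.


Step 1: For U[0,74], F(v) = v/74 and f(v) = 1/74
Step 2: phi(v) = v - (1 - v/74)/(1/74) = v - (74 - v) = 2v - 74
Step 3: Set phi(r*) = 0: 2r* - 74 = 0
Step 4: r* = 74/2 = 37 (the number of bidders n = 4 does not enter)

37


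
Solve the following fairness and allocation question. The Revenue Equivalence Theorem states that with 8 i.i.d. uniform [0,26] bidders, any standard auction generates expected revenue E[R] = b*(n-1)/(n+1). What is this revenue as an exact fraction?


Step 1: By Revenue Equivalence, expected revenue = b*(n-1)/(n+1)
Step 2: Substituting n = 8, b = 26
Step 3: Revenue = 26*(8-1)/(8+1) = 26*7/9
Step 4: Revenue = 182/9

182/9


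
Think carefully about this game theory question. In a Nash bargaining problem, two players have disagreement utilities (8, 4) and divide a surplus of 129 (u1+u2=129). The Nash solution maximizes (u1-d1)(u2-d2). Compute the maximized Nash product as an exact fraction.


Step 1: The Nash solution splits surplus symmetrically above the disagreement point
Step 2: u1 = (total + d1 - d2)/2 = (129 + 8 - 4)/2 = 133/2
Step 3: u2 = (total - d1 + d2)/2 = (129 - 8 + 4)/2 = 125/2
Step 4: Nash product = (133/2 - 8) * (125/2 - 4)
Step 5: = 117/2 * 117/2 = 13689/4

13689/4


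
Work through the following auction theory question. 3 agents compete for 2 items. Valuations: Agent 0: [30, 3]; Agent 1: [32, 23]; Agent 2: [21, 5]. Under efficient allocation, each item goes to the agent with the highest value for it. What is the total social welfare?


Step 1: For each item, find the maximum value among all agents.
Step 2: Item 0 -> Agent 1 (value 32)
Step 3: Item 1 -> Agent 1 (value 23)
Step 4: Total welfare = 32 + 23 = 55

55


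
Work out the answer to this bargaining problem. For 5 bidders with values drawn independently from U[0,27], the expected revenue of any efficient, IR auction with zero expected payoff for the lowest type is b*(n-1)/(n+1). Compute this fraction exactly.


Step 1: By Revenue Equivalence, expected revenue = b*(n-1)/(n+1)
Step 2: Substituting n = 5, b = 27
Step 3: Revenue = 27*(5-1)/(5+1) = 27*4/6
Step 4: Revenue = 108/6 = 18

18


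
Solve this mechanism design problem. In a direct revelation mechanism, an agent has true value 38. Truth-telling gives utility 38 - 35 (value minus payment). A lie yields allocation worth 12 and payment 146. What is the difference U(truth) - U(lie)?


Step 1: U(truth) = value - payment = 38 - 35 = 3
Step 2: U(lie) = allocation - payment = 12 - 146 = -134
Step 3: IC gap = 3 - (-134) = 137

137


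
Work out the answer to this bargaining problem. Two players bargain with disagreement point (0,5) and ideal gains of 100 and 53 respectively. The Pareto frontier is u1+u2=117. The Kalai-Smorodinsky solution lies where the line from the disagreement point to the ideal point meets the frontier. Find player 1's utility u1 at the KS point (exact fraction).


Step 1: At the KS point, (u1-d1)/r1 = (u2-d2)/r2 = t and u1+u2 = 117
Step 2: u1 = d1 + r1*t and u2 = d2 + r2*t, so (d1 + r1*t) + (d2 + r2*t) = 117
Step 3: t = (117 - 0 - 5)/(100 + 53) = 112/153
Step 4: u1 = d1 + r1*t = 0 + 100 * 112/153 = 11200/153
Step 5: (Check: u2 = d2 + r2*t = 6701/153; u1+u2 = 11200/153 + 6701/153 = 117, on the frontier.)

11200/153


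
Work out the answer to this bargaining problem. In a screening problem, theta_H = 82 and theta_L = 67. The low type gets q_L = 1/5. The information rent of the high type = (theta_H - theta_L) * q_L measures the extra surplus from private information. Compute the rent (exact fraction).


Step 1: theta_H - theta_L = 82 - 67 = 15
Step 2: Information rent = (theta_H - theta_L) * q_L
Step 3: = 15 * 1/5
Step 4: = 3

3


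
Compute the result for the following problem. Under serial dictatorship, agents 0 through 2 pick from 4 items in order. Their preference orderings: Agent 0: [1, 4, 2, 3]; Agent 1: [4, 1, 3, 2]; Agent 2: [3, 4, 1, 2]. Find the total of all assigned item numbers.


Step 1: Agent 0 picks item 1
Step 2: Agent 1 picks item 4
Step 3: Agent 2 picks item 3
Step 4: Sum = 1 + 4 + 3 = 8

8


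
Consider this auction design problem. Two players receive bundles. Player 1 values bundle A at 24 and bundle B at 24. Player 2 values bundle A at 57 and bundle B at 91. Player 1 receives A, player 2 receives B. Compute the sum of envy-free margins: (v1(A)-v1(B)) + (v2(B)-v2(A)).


Step 1: Player 1's margin = v1(A) - v1(B) = 24 - 24 = 0
Step 2: Player 2's margin = v2(B) - v2(A) = 91 - 57 = 34
Step 3: Total margin = 0 + 34 = 34

34


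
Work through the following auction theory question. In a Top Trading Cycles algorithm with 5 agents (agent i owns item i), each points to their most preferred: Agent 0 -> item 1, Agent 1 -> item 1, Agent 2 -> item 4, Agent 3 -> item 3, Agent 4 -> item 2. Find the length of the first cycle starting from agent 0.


Step 1: Trace the pointer graph from agent 0: 0 -> 1 -> 1
Step 2: A cycle is detected when we revisit agent 1
Step 3: The cycle is: 1 -> 1
Step 4: Cycle length = 1

1


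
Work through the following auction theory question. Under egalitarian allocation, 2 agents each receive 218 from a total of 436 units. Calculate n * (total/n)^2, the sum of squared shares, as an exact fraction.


Step 1: Each agent's share = 436/2 = 218
Step 2: Square of each share = (218)^2 = 47524
Step 3: Sum of squares = 2 * 47524 = 95048

95048


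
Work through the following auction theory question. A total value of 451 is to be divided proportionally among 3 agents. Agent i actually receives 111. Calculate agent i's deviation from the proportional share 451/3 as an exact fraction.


Step 1: Proportional share = 451/3
Step 2: Agent's actual allocation = 111
Step 3: Excess = 111 - 451/3 = -118/3

-118/3


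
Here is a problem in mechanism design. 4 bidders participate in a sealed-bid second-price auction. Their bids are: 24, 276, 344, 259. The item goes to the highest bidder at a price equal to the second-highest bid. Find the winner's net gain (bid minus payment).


Step 1: Sort bids in descending order: 344, 276, 259, 24
Step 2: The winning bid is the highest: 344
Step 3: The payment equals the second-highest bid: 276
Step 4: Surplus = winner's bid - payment = 344 - 276 = 68

68


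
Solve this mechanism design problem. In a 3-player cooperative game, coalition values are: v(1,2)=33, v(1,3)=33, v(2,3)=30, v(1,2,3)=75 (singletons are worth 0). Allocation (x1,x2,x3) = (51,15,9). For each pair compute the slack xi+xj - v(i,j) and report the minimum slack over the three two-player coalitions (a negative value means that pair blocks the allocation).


Step 1: Slack for coalition (1,2): x1+x2 - v12 = 66 - 33 = 33
Step 2: Slack for coalition (1,3): x1+x3 - v13 = 60 - 33 = 27
Step 3: Slack for coalition (2,3): x2+x3 - v23 = 24 - 30 = -6
Step 4: Minimum slack = min(33, 27, -6) = -6, attained by (2,3); coalition (2,3) can block (slack < 0), so the allocation is not in the core

-6


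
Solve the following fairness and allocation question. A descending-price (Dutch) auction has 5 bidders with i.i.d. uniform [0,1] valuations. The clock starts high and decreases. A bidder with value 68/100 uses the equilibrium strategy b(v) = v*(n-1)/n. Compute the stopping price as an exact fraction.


Step 1: Dutch auctions are strategically equivalent to first-price auctions
Step 2: The equilibrium bid is b(v) = v*(n-1)/n
Step 3: b = 17/25 * 4/5
Step 4: b = 68/125

68/125


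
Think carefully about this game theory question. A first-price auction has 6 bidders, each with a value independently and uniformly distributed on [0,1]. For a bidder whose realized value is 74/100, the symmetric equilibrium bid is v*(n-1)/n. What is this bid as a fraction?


Step 1: The symmetric BNE bidding function is b(v) = v * (n-1) / n
Step 2: Substitute v = 37/50 and n = 6
Step 3: b = 37/50 * 5/6
Step 4: b = 37/60

37/60
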